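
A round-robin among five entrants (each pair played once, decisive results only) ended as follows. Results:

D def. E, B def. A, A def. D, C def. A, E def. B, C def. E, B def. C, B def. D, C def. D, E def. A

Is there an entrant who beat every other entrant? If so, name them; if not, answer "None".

Highest win total is C with 3 (out of 4 possible).
C lost to B, so no entrant went undefeated.

None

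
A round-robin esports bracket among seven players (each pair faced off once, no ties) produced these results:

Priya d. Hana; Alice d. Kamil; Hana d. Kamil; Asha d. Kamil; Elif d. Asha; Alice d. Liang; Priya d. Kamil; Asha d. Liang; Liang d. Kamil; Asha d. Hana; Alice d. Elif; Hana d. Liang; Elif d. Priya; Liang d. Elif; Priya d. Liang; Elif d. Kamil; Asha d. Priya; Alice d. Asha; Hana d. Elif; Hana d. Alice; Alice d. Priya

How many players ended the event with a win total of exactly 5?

1

Win totals: Alice 5, Elif 3, Priya 3, Kamil 0, Liang 2, Hana 4, Asha 4.
Exactly 5: Alice — 1 player.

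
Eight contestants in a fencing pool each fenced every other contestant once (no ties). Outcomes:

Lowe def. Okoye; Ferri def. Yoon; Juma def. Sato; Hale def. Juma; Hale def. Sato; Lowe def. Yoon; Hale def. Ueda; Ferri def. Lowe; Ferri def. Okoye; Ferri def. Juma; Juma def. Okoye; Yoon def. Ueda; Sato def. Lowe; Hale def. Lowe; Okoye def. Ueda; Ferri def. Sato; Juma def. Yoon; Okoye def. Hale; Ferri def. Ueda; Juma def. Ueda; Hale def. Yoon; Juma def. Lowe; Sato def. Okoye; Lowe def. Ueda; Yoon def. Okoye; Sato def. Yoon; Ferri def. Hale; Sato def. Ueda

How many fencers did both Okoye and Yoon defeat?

1

Okoye beat: Hale, Ueda.
Yoon beat: Ueda, Okoye.
Both beat: Ueda — 1.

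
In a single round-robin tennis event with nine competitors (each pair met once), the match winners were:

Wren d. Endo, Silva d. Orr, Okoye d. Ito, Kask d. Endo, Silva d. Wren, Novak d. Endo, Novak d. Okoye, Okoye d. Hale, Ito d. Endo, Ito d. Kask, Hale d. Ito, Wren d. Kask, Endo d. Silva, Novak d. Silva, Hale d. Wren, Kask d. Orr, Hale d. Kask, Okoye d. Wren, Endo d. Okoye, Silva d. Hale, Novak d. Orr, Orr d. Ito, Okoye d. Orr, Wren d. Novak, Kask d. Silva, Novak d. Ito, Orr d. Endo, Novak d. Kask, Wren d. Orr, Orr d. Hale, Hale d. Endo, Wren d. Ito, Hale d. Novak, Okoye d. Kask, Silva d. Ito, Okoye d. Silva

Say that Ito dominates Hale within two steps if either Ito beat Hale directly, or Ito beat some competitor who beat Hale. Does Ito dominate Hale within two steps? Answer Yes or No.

Ito did not beat Hale directly.
Ito beat Endo, Kask, but each of them lost to Hale. No two-step path.

No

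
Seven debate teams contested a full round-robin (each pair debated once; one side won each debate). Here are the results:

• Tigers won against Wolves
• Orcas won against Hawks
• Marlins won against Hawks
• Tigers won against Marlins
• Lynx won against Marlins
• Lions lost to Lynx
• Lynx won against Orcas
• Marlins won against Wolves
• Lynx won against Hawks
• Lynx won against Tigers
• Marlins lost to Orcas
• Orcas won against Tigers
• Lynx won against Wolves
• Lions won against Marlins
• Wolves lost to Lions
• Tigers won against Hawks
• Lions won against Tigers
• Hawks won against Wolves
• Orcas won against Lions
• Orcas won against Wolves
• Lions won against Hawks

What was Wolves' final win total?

0

Wolves' results: beat no one; lost to Orcas, Lions, Lynx, Marlins, Hawks, Tigers.
That is 0 wins.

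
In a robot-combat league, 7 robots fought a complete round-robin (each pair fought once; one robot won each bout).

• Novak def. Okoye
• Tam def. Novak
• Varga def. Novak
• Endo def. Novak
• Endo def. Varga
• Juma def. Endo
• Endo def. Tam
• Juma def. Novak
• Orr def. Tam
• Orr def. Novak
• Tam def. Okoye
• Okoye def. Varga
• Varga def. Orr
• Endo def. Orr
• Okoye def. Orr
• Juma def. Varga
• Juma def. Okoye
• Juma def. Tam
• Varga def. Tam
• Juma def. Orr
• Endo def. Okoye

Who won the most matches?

Win totals: Orr 2, Varga 3, Juma 6, Tam 2, Endo 5, Novak 1, Okoye 2.
Juma leads with 6 wins (next highest: 5).

Juma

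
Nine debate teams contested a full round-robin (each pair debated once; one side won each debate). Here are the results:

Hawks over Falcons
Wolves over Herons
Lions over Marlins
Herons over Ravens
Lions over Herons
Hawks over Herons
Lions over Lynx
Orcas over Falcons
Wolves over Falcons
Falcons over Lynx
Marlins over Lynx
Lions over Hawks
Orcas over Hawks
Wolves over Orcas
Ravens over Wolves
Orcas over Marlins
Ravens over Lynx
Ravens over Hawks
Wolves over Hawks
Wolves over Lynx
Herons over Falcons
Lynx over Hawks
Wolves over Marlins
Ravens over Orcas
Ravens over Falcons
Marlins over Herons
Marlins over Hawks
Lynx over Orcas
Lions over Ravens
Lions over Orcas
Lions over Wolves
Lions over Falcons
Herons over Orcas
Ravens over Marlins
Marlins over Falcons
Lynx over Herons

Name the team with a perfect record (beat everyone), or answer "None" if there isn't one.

Lions has 8 wins out of 8 opponents — a perfect record.

Lions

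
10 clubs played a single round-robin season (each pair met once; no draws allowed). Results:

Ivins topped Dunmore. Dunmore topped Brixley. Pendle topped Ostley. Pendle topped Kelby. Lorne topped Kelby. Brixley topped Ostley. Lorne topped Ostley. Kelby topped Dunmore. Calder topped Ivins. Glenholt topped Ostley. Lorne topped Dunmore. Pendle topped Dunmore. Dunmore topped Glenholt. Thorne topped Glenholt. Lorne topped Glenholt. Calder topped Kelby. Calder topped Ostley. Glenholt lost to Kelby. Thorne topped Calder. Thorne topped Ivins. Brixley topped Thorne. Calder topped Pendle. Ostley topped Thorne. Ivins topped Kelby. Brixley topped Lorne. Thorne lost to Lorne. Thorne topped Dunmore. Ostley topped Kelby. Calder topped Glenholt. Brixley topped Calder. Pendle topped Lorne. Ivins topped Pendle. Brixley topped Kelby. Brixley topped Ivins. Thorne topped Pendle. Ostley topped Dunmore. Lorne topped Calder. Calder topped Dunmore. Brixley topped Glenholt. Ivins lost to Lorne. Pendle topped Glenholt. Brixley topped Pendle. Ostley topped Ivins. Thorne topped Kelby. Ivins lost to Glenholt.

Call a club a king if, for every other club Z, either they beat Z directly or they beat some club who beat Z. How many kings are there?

6

Thorne reaches everyone (king).
Calder reaches everyone (king).
Ivins cannot reach Thorne, Calder in two steps.
Dunmore reaches everyone (king).
Brixley reaches everyone (king).
Glenholt cannot reach Calder, Brixley, Lorne in two steps.
Ostley cannot reach Lorne in two steps.
Pendle reaches everyone (king).
Lorne reaches everyone (king).
Kelby cannot reach Thorne, Calder, Pendle, Lorne in two steps.
Kings: Thorne, Calder, Dunmore, Brixley, Pendle, Lorne — 6.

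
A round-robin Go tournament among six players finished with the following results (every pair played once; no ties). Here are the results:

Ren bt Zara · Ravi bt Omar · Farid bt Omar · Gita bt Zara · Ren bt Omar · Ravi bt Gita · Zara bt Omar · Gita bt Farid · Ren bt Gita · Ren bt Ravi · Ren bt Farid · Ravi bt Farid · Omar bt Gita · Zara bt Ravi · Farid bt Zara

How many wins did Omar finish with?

1

Omar's results: beat Gita; lost to Farid, Zara, Ravi, Ren.
That is 1 win.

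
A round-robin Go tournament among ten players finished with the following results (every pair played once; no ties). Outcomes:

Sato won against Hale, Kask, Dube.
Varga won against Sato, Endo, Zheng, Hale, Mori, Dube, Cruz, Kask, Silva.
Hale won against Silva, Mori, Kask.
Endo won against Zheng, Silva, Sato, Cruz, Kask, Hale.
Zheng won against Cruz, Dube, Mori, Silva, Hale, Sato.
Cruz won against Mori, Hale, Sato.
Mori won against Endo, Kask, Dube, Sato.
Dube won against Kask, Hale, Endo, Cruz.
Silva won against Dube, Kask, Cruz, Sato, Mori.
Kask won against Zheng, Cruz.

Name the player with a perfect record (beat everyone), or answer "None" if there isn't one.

Varga has 9 wins out of 9 opponents — a perfect record.

Varga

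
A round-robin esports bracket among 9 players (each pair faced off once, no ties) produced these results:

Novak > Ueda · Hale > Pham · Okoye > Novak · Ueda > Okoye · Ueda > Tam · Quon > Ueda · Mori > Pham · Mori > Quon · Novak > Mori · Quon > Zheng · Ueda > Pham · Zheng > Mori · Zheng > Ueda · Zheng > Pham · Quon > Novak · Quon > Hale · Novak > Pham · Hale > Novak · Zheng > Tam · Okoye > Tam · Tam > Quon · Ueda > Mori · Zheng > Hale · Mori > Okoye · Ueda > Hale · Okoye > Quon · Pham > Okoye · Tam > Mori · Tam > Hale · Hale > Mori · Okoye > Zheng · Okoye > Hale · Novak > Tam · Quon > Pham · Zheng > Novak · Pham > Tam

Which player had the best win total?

Win totals: Zheng 6, Okoye 5, Quon 5, Ueda 5, Hale 3, Mori 3, Pham 2, Novak 4, Tam 3.
Zheng leads with 6 wins (next highest: 5).

Zheng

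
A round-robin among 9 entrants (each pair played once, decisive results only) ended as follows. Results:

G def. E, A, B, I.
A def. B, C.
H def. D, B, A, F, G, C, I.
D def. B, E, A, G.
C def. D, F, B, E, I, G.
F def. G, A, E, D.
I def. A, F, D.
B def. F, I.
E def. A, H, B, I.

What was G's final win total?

G's results: beat A, B, E, I; lost to C, D, F, H.
That is 4 wins.

4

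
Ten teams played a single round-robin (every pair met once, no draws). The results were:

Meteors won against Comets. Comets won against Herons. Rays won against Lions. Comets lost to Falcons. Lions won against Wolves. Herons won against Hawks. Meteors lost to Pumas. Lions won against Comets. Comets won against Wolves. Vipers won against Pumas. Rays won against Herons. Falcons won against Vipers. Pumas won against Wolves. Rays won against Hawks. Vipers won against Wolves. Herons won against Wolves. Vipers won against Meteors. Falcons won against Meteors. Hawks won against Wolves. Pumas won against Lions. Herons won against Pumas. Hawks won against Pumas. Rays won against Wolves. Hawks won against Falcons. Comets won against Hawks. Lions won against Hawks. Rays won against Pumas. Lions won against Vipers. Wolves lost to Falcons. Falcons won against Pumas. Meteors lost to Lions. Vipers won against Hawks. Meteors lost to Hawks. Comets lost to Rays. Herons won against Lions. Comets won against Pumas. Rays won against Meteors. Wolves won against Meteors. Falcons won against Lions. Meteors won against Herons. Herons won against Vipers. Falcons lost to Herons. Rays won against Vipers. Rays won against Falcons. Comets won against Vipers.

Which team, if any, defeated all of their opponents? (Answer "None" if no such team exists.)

Rays

Rays has 9 wins out of 9 opponents — a perfect record.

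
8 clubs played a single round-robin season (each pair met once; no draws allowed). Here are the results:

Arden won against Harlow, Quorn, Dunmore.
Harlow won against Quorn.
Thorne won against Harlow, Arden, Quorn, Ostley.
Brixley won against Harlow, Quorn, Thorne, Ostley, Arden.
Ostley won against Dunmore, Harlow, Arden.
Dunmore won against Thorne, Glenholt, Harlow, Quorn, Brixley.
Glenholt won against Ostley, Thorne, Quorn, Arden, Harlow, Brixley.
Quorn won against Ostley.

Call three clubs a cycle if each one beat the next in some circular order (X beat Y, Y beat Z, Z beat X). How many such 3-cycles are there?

Win totals: Harlow 1, Brixley 5, Thorne 4, Arden 3, Dunmore 5, Ostley 3, Quorn 1, Glenholt 6.
A club with w wins dominates both others in C(w,2) triples; summing gives 0 + 10 + 6 + 3 + 10 + 3 + 0 + 15 = 47 transitive triples.
Total triples C(8,3) = 56, so cyclic triples = 56 − 47 = 9.

9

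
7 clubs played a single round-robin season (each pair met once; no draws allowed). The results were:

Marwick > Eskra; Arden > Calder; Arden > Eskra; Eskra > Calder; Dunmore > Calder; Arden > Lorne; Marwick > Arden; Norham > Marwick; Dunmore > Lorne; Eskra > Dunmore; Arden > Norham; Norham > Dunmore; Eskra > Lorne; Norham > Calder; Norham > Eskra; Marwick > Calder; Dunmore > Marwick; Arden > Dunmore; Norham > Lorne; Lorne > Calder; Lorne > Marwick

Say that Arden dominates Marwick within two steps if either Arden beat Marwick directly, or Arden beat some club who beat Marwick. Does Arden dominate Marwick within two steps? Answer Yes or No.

Arden did not beat Marwick directly.
Arden beat Lorne, Dunmore, Eskra, Norham, Calder. Of those, Lorne beat Marwick.

Yes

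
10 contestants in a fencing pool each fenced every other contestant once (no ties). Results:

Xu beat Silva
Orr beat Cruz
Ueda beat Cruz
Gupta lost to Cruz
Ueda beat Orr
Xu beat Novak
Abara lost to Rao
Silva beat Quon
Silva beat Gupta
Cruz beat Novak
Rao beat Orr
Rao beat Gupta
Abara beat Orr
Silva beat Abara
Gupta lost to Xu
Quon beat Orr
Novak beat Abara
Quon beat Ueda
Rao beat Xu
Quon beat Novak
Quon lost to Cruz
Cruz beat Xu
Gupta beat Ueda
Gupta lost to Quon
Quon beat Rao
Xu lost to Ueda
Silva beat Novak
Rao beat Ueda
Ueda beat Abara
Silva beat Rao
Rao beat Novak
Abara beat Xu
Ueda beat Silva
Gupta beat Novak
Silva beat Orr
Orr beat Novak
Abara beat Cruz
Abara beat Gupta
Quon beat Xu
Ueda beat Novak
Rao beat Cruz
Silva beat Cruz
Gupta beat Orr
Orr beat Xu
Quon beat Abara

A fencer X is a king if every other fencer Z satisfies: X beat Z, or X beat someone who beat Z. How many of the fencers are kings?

6

Cruz reaches everyone (king).
Gupta cannot reach Rao, Quon in two steps.
Rao reaches everyone (king).
Abara cannot reach Rao in two steps.
Quon reaches everyone (king).
Ueda reaches everyone (king).
Xu reaches everyone (king).
Silva reaches everyone (king).
Novak cannot reach Rao, Quon, Ueda, Silva in two steps.
Orr cannot reach Rao, Ueda in two steps.
Kings: Cruz, Rao, Quon, Ueda, Xu, Silva — 6.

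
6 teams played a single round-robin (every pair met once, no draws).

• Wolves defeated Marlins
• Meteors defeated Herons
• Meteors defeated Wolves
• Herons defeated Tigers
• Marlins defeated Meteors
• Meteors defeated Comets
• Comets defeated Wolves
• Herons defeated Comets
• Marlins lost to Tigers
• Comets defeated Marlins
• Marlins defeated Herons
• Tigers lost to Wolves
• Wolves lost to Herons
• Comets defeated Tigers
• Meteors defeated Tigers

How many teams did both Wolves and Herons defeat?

Wolves beat: Tigers, Marlins.
Herons beat: Wolves, Comets, Tigers.
Both beat: Tigers — 1.

1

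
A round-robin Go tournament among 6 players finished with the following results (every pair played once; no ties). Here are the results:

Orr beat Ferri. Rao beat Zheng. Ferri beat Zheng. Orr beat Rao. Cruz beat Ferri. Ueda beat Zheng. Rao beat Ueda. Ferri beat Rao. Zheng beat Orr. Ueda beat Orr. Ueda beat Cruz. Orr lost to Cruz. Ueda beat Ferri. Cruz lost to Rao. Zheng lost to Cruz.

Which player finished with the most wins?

Win totals: Ueda 4, Rao 3, Zheng 1, Cruz 3, Ferri 2, Orr 2.
Ueda leads with 4 wins (next highest: 3).

Ueda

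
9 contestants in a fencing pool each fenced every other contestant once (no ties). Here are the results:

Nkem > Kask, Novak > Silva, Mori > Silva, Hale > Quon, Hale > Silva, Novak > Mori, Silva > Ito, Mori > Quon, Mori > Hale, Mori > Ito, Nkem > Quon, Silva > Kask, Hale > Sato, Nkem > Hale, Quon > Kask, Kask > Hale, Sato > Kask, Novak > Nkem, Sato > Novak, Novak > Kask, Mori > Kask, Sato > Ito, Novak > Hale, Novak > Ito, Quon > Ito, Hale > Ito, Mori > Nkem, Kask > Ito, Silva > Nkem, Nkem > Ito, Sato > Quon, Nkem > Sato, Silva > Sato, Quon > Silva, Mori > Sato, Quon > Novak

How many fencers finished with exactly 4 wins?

4

Win totals: Silva 4, Mori 7, Quon 4, Novak 6, Sato 4, Ito 0, Hale 4, Nkem 5, Kask 2.
Exactly 4: Silva, Quon, Sato, Hale — 4 fencers.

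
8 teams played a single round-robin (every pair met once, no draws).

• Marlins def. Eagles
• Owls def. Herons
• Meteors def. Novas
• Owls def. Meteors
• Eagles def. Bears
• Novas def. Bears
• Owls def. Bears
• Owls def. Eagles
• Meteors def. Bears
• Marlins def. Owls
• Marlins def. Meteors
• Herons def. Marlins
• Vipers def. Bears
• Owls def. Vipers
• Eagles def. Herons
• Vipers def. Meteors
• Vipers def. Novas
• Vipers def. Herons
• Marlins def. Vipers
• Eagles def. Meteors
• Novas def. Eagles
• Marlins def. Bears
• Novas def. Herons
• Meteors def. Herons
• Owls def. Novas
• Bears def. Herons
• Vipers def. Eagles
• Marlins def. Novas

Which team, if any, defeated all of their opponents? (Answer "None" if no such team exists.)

Highest win total is Owls with 6 (out of 7 possible).
Owls lost to Marlins, so no team went undefeated.

None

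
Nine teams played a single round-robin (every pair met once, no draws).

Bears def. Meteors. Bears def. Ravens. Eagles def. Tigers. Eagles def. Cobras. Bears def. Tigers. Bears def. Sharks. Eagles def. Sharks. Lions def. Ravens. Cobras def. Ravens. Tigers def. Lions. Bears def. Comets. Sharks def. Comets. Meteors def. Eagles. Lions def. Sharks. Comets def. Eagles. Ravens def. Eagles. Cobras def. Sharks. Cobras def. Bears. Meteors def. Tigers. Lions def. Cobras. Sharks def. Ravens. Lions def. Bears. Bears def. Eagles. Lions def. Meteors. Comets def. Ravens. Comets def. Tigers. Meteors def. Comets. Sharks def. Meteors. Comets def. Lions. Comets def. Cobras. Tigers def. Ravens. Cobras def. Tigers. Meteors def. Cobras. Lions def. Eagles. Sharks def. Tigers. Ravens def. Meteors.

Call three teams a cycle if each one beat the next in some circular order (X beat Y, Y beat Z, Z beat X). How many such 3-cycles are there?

Win totals: Eagles 3, Bears 6, Ravens 2, Comets 5, Tigers 2, Lions 6, Sharks 4, Cobras 4, Meteors 4.
A team with w wins dominates both others in C(w,2) triples; summing gives 3 + 15 + 1 + 10 + 1 + 15 + 6 + 6 + 6 = 63 transitive triples.
Total triples C(9,3) = 84, so cyclic triples = 84 − 63 = 21.

21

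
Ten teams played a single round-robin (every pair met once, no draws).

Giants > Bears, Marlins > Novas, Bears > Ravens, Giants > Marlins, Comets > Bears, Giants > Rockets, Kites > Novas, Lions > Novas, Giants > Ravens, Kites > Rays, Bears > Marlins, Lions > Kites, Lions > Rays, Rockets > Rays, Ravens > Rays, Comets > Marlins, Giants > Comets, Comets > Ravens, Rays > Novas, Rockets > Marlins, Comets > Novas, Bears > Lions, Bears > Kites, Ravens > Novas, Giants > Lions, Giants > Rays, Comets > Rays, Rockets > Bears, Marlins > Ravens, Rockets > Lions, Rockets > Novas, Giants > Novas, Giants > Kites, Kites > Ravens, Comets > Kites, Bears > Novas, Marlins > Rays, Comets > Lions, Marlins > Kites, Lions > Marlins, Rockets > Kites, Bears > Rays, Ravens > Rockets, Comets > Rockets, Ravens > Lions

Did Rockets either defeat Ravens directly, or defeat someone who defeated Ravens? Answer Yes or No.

Rockets did not beat Ravens directly.
Rockets beat Bears, Lions, Rays, Novas, Kites, Marlins. Of those, Bears beat Ravens.

Yes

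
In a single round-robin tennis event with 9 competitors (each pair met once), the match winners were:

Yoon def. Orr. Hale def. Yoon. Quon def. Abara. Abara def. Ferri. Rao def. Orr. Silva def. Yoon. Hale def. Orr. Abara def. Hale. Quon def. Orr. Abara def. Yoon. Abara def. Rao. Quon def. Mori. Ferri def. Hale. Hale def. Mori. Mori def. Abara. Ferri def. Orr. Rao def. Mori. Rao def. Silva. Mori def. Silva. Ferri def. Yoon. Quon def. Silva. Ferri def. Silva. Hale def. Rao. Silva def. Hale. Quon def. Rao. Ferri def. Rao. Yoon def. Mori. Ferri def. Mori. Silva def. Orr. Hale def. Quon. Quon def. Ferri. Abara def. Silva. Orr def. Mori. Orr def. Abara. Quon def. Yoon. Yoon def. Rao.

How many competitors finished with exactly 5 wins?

Win totals: Quon 7, Mori 2, Hale 5, Abara 5, Ferri 6, Rao 3, Yoon 3, Orr 2, Silva 3.
Exactly 5: Hale, Abara — 2 competitors.

2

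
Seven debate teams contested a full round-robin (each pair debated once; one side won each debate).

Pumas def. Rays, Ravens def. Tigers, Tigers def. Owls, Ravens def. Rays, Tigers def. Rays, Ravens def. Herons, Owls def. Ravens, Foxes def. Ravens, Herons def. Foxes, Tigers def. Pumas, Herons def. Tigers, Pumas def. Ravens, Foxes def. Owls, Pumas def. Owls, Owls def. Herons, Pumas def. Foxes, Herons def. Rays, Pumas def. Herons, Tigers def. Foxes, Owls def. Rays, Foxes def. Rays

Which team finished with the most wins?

Pumas

Win totals: Rays 0, Tigers 4, Pumas 5, Owls 3, Herons 3, Ravens 3, Foxes 3.
Pumas leads with 5 wins (next highest: 4).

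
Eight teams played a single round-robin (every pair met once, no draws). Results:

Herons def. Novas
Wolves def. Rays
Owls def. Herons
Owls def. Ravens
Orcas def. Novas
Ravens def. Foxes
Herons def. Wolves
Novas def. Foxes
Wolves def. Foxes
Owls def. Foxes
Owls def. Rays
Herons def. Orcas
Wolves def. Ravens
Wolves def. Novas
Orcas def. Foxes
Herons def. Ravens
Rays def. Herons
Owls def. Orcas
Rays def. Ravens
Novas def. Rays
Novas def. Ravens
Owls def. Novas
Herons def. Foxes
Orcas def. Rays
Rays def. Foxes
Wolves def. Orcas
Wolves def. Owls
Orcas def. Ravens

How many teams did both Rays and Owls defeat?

Rays beat: Ravens, Foxes, Herons.
Owls beat: Ravens, Foxes, Rays, Orcas, Herons, Novas.
Both beat: Ravens, Foxes, Herons — 3.

3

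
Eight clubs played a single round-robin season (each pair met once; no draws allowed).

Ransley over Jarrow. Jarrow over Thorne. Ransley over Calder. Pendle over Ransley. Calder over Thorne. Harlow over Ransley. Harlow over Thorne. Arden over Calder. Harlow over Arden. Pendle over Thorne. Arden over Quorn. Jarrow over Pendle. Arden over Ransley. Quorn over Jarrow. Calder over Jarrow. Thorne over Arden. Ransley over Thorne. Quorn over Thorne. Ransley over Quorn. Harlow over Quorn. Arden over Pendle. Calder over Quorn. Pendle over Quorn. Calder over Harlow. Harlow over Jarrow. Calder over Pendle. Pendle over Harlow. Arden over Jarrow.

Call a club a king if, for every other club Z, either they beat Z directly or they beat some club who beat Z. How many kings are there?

Ransley reaches everyone (king).
Thorne cannot reach Harlow in two steps.
Quorn cannot reach Ransley, Calder, Harlow in two steps.
Jarrow cannot reach Calder in two steps.
Pendle reaches everyone (king).
Arden reaches everyone (king).
Calder reaches everyone (king).
Harlow reaches everyone (king).
Kings: Ransley, Pendle, Arden, Calder, Harlow — 5.

5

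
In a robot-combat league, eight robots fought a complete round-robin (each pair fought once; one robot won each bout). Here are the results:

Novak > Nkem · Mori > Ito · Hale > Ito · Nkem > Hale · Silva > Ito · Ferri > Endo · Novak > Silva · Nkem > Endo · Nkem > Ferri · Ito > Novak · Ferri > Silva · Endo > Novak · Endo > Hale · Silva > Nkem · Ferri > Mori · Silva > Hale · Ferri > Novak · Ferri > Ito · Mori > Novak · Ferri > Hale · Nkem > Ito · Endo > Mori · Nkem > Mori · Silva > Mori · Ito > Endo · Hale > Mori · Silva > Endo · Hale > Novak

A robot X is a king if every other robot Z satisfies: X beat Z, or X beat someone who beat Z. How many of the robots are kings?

4

Novak reaches everyone (king).
Ito cannot reach Ferri in two steps.
Silva reaches everyone (king).
Ferri reaches everyone (king).
Endo cannot reach Ferri in two steps.
Mori cannot reach Ferri, Hale in two steps.
Hale cannot reach Ferri in two steps.
Nkem reaches everyone (king).
Kings: Novak, Silva, Ferri, Nkem — 4.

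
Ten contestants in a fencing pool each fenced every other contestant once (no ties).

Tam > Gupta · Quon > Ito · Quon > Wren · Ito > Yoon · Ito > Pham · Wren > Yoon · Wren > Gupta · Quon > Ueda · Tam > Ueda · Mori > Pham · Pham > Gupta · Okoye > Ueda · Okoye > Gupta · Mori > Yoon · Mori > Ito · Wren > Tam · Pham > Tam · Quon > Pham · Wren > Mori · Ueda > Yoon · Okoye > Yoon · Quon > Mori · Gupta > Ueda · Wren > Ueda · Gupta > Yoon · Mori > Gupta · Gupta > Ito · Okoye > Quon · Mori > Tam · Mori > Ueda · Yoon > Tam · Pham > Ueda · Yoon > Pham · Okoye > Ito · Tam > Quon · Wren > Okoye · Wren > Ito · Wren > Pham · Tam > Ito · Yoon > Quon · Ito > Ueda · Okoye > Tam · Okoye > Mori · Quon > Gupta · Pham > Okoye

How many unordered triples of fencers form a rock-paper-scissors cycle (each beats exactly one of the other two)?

Win totals: Okoye 7, Mori 6, Gupta 3, Ueda 1, Pham 4, Quon 6, Tam 4, Wren 8, Yoon 3, Ito 3.
A fencer with w wins dominates both others in C(w,2) triples; summing gives 21 + 15 + 3 + 0 + 6 + 15 + 6 + 28 + 3 + 3 = 100 transitive triples.
Total triples C(10,3) = 120, so cyclic triples = 120 − 100 = 20.

20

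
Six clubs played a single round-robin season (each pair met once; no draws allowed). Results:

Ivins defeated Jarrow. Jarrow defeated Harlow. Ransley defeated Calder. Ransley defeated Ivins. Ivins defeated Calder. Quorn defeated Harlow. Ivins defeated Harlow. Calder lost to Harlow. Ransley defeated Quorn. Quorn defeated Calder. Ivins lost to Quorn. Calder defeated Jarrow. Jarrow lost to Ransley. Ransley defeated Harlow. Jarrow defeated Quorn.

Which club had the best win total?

Ransley

Win totals: Jarrow 2, Quorn 3, Calder 1, Harlow 1, Ivins 3, Ransley 5.
Ransley leads with 5 wins (next highest: 3).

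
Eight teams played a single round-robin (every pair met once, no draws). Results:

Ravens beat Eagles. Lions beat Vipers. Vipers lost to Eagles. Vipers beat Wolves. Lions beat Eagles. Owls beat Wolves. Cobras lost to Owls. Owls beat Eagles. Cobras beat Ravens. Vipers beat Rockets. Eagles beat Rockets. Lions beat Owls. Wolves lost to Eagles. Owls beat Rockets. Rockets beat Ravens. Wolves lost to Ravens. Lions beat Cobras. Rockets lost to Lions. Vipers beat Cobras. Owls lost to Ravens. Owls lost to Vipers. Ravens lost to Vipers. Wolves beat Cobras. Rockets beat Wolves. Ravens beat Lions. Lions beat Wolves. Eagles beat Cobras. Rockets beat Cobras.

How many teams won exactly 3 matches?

1

Win totals: Ravens 4, Rockets 3, Owls 4, Cobras 1, Eagles 4, Wolves 1, Lions 6, Vipers 5.
Exactly 3: Rockets — 1 team.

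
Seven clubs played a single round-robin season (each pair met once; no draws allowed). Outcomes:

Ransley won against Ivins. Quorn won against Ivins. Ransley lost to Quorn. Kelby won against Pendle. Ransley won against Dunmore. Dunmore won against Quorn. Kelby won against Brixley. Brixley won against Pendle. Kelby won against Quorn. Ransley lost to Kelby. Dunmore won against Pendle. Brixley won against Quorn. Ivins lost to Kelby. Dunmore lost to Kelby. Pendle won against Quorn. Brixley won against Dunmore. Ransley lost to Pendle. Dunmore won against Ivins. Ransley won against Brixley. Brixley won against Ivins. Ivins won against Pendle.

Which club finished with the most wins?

Win totals: Kelby 6, Quorn 2, Pendle 2, Ivins 1, Dunmore 3, Brixley 4, Ransley 3.
Kelby leads with 6 wins (next highest: 4).

Kelby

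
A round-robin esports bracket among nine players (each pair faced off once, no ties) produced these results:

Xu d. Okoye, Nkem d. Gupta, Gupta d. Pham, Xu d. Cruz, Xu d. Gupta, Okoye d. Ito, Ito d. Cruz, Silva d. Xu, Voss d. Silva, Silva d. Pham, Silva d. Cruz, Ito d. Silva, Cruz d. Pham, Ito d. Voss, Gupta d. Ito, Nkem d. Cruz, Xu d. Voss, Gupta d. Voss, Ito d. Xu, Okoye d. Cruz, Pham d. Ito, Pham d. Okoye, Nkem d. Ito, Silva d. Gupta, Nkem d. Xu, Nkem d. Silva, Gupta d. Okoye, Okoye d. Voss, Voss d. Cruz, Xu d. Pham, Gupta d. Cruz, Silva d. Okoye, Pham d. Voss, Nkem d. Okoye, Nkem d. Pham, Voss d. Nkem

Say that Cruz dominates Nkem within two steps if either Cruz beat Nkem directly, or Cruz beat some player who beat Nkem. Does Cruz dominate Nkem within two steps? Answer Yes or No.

No

Cruz did not beat Nkem directly.
Cruz beat Pham, but each of them lost to Nkem. No two-step path.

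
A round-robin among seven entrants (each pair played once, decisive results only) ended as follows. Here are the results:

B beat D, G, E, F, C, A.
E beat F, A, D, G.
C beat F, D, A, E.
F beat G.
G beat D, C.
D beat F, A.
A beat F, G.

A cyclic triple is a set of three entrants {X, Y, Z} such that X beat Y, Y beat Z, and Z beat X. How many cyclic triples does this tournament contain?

5

Win totals: A 2, B 6, C 4, D 2, E 4, F 1, G 2.
An entrant with w wins dominates both others in C(w,2) triples; summing gives 1 + 15 + 6 + 1 + 6 + 0 + 1 = 30 transitive triples.
Total triples C(7,3) = 35, so cyclic triples = 35 − 30 = 5.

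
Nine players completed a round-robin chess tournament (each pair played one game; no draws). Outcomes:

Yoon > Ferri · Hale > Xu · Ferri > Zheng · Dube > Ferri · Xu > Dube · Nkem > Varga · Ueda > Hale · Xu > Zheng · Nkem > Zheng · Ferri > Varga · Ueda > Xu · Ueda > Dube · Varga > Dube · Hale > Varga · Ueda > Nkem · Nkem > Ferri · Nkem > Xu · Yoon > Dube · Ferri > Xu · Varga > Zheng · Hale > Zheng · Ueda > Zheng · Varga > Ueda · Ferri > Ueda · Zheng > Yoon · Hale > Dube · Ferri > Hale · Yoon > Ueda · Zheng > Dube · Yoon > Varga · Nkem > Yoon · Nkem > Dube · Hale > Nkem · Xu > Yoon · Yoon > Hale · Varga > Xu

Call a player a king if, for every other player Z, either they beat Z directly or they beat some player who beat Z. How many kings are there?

6

Varga reaches everyone (king).
Dube cannot reach Nkem, Yoon in two steps.
Nkem reaches everyone (king).
Yoon reaches everyone (king).
Xu cannot reach Nkem in two steps.
Zheng cannot reach Nkem, Xu in two steps.
Ferri reaches everyone (king).
Ueda reaches everyone (king).
Hale reaches everyone (king).
Kings: Varga, Nkem, Yoon, Ferri, Ueda, Hale — 6.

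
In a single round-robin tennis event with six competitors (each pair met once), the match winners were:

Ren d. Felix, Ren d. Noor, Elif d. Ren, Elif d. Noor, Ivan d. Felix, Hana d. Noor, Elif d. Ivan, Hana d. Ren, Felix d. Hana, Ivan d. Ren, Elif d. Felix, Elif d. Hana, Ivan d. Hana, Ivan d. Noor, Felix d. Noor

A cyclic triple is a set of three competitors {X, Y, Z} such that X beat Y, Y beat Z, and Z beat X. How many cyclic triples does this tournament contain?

Win totals: Hana 2, Felix 2, Ren 2, Ivan 4, Elif 5, Noor 0.
A competitor with w wins dominates both others in C(w,2) triples; summing gives 1 + 1 + 1 + 6 + 10 + 0 = 19 transitive triples.
Total triples C(6,3) = 20, so cyclic triples = 20 − 19 = 1.

1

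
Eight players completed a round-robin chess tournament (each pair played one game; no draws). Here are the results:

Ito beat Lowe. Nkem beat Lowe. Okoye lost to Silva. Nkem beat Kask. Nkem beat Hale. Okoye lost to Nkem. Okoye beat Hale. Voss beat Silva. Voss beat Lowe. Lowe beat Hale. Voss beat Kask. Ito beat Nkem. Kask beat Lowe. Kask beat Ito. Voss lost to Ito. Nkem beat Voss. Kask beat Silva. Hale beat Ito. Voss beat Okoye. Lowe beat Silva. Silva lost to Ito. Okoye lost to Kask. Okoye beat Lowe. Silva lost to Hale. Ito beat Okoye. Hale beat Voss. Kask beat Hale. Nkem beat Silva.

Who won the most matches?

Nkem

Win totals: Hale 3, Okoye 2, Voss 4, Kask 5, Nkem 6, Ito 5, Lowe 2, Silva 1.
Nkem leads with 6 wins (next highest: 5).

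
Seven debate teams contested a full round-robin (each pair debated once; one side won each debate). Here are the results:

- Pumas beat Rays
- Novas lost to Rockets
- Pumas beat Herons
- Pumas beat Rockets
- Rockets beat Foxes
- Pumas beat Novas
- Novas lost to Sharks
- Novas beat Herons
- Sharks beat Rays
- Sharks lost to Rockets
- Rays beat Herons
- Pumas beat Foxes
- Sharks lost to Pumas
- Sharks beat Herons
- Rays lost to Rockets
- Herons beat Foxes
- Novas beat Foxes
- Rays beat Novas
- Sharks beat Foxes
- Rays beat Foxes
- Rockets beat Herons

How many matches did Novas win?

Novas' results: beat Herons, Foxes; lost to Pumas, Sharks, Rockets, Rays.
That is 2 wins.

2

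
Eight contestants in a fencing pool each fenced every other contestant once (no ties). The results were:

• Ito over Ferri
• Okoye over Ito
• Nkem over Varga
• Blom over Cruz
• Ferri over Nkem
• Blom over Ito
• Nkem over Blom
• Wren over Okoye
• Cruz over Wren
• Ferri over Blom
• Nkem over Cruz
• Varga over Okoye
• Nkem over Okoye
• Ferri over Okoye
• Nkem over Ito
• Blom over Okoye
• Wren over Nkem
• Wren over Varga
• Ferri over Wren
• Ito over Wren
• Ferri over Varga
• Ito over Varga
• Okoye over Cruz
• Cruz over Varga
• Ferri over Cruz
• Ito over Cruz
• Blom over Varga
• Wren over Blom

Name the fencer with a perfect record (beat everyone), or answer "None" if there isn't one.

Highest win total is Ferri with 6 (out of 7 possible).
Ferri lost to Ito, so no fencer went undefeated.

None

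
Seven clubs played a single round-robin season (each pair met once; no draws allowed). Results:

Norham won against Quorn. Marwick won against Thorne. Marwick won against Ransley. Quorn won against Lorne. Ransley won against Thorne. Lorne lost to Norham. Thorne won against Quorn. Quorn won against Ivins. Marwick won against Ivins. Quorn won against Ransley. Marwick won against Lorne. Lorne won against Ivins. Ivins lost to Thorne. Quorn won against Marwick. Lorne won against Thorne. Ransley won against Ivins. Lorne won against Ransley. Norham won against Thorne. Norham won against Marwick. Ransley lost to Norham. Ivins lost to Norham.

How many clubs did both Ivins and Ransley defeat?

0

Ivins beat: no one.
Ransley beat: Thorne, Ivins.
No one was beaten by both.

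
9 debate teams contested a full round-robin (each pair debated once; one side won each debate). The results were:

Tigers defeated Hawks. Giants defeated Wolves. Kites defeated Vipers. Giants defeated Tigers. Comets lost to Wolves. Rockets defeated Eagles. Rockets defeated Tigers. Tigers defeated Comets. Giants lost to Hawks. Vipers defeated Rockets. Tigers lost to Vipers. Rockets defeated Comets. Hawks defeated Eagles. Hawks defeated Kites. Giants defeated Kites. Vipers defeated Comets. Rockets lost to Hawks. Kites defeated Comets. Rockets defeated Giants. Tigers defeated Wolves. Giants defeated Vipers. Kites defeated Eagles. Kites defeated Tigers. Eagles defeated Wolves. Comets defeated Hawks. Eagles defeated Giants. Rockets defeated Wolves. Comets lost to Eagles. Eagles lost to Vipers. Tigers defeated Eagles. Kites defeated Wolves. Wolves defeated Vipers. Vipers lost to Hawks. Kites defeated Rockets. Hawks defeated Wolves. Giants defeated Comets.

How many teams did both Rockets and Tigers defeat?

Rockets beat: Giants, Wolves, Comets, Eagles, Tigers.
Tigers beat: Hawks, Wolves, Comets, Eagles.
Both beat: Wolves, Comets, Eagles — 3.

3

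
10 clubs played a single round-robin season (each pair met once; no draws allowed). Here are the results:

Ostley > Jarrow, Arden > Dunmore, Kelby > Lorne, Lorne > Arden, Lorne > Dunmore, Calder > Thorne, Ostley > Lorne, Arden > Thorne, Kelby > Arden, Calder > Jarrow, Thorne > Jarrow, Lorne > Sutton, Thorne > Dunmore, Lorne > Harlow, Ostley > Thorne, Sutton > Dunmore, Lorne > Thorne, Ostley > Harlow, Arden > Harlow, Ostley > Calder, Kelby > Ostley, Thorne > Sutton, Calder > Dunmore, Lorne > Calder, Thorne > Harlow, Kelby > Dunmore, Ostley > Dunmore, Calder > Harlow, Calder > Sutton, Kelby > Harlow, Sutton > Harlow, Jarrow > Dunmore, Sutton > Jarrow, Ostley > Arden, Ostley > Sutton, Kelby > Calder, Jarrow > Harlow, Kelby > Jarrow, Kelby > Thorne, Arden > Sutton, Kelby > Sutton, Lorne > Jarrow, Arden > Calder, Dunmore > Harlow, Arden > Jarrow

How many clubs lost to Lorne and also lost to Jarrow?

Lorne beat: Arden, Dunmore, Thorne, Jarrow, Sutton, Calder, Harlow.
Jarrow beat: Dunmore, Harlow.
Both beat: Dunmore, Harlow — 2.

2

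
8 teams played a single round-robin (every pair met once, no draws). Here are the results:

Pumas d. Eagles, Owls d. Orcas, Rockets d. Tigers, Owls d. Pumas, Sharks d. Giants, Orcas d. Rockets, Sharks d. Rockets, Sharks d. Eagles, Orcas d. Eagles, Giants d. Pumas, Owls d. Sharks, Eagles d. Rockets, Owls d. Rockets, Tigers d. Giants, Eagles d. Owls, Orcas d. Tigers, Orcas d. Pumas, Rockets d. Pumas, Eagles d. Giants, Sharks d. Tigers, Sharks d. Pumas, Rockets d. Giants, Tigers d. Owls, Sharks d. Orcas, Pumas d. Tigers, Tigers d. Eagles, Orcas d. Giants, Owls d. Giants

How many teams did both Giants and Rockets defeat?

1

Giants beat: Pumas.
Rockets beat: Pumas, Giants, Tigers.
Both beat: Pumas — 1.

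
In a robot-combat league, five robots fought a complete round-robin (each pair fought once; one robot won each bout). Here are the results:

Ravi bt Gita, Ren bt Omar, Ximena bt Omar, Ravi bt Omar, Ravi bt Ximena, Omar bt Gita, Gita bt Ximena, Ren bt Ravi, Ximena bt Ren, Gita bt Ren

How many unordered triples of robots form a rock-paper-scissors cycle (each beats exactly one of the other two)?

4

Win totals: Gita 2, Ximena 2, Ren 2, Ravi 3, Omar 1.
A robot with w wins dominates both others in C(w,2) triples; summing gives 1 + 1 + 1 + 3 + 0 = 6 transitive triples.
Total triples C(5,3) = 10, so cyclic triples = 10 − 6 = 4.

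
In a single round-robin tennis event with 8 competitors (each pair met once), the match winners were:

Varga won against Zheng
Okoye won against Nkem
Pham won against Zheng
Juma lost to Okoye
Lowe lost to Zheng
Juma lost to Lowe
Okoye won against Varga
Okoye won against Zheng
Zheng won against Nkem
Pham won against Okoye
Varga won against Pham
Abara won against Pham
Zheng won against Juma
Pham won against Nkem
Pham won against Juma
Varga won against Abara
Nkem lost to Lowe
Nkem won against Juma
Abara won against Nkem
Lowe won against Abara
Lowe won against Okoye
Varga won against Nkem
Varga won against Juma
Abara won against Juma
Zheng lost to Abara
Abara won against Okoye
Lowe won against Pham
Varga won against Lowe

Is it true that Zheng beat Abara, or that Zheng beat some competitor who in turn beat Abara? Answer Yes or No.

Zheng did not beat Abara directly.
Zheng beat Lowe, Juma, Nkem. Of those, Lowe beat Abara.

Yes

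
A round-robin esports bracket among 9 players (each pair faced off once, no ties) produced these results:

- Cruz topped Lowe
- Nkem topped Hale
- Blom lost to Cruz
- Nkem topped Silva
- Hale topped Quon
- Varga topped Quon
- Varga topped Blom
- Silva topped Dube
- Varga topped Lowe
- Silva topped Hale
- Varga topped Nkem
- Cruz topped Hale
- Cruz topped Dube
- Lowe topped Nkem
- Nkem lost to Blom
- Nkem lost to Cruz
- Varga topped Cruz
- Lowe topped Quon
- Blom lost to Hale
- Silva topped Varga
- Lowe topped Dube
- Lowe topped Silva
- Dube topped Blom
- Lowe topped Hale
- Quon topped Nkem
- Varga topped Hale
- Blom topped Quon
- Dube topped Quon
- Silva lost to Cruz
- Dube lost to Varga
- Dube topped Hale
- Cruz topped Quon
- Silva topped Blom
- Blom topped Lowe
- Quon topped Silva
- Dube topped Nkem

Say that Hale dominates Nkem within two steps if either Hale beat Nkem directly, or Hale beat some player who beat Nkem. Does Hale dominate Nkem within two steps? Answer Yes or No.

Hale did not beat Nkem directly.
Hale beat Blom, Quon. Of those, Blom beat Nkem.

Yes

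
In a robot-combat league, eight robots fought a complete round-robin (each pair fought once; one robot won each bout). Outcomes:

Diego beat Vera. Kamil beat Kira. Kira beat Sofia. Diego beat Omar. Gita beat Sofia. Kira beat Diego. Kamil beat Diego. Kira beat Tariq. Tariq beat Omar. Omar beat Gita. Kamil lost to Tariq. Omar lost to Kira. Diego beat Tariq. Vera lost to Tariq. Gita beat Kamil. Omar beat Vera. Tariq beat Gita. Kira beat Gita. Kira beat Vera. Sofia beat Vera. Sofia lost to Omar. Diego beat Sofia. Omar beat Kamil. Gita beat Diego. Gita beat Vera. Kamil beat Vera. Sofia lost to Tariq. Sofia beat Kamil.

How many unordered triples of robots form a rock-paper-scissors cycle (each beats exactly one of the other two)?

9

Win totals: Sofia 2, Kamil 3, Gita 4, Tariq 5, Diego 4, Omar 4, Vera 0, Kira 6.
A robot with w wins dominates both others in C(w,2) triples; summing gives 1 + 3 + 6 + 10 + 6 + 6 + 0 + 15 = 47 transitive triples.
Total triples C(8,3) = 56, so cyclic triples = 56 − 47 = 9.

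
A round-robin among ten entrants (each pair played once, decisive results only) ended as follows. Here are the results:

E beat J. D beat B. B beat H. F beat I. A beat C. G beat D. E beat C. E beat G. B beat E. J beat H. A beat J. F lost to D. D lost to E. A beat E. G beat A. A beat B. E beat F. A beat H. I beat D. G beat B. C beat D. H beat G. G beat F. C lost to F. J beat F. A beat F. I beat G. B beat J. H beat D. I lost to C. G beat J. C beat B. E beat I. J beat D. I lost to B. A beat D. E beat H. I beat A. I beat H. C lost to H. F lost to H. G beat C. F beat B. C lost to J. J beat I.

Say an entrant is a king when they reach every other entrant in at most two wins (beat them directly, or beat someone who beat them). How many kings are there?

A reaches everyone (king).
B reaches everyone (king).
C reaches everyone (king).
D cannot reach A, G in two steps.
E reaches everyone (king).
F reaches everyone (king).
G reaches everyone (king).
H cannot reach E in two steps.
I reaches everyone (king).
J cannot reach E in two steps.
Kings: A, B, C, E, F, G, I — 7.

7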